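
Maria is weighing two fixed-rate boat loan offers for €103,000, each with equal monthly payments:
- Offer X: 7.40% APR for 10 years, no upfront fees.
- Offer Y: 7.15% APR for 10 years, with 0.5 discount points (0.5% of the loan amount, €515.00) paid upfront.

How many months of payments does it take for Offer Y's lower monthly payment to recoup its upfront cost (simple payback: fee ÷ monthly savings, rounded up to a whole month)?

Offer X: monthly rate = 7.4%/12 = 0.0061667; payment = 103,000 × 0.0061667 / (1 − (1+0.0061667)^−120) = €1,217.26.
Offer Y: monthly rate = 7.15%/12 = 0.0059583; payment = 103,000 × 0.0059583 / (1 − (1+0.0059583)^−120) = €1,203.90.
Monthly savings = €1,217.26 − €1,203.90 = €13.36.
Break-even = €515.00 / €13.36 = 38.55 → 39 months.

39 months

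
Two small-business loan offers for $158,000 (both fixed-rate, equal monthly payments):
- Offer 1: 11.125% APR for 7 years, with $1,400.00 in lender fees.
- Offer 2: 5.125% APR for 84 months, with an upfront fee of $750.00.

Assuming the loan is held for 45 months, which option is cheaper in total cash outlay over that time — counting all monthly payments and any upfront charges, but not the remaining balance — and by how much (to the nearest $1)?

Offer 1: monthly rate = 11.125%/12 = 0.0092708; payment = 158,000 × 0.0092708 / (1 − (1+0.0092708)^−84) = $2,715.74.
Offer 2: monthly rate = 5.125%/12 = 0.0042708; payment = 158,000 × 0.0042708 / (1 − (1+0.0042708)^−84) = $2,242.45.
Over 45 months: Offer 1 costs 45 × $2,715.74 + $1,400.00 = $123,608.30; Offer 2 costs 45 × $2,242.45 + $750.00 = $101,660.25.
Offer 2 is cheaper by $123,608.30 − $101,660.25 = $21,948.05.

Offer 2 by $21,948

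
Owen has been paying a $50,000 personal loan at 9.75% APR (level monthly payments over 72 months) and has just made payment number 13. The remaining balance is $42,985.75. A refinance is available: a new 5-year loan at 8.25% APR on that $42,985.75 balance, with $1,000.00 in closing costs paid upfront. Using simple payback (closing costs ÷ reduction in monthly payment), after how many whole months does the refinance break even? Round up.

24 months

Current payment = 50,000 × 9.75%/12 / (1 − (1+0.0081250)^−72) = $920.00.
Refinanced payment = 42,985.75 × 0.0068750 / (1 − (1+0.0068750)^−60) = $876.75.
Monthly savings = $920.00 − $876.75 = $43.25.
Break-even = $1,000.00 / $43.25 = 23.12 → 24 months.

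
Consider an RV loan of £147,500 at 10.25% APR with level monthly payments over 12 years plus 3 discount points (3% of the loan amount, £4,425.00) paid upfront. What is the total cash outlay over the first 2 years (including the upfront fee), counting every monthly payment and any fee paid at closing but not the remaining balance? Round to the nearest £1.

£47,244

Monthly rate = 10.25%/12 = 0.0085417; payment = 147,500 × 0.0085417 / (1 − (1+0.0085417)^−144) = £1,784.11.
Total outlay = 24 × £1,784.11 + £4,425.00 = £47,243.64.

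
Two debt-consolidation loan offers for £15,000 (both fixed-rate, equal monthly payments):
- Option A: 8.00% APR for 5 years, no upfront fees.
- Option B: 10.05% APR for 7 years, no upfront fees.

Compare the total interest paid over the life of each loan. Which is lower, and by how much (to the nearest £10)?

Option A: monthly rate = 8%/12 = 0.0066667; payment = 15,000 × 0.0066667 / (1 − (1+0.0066667)^−60) = £304.15.
Total interest on Option A = 60 × £304.15 − £15,000 = £3,249.00.
Option B: monthly rate = 10.05%/12 = 0.0083750; payment = 15,000 × 0.0083750 / (1 − (1+0.0083750)^−84) = £249.41.
Total interest on Option B = 84 × £249.41 − £15,000 = £5,950.44.
Option A is lower by £2,701.44.

Option A by £2,700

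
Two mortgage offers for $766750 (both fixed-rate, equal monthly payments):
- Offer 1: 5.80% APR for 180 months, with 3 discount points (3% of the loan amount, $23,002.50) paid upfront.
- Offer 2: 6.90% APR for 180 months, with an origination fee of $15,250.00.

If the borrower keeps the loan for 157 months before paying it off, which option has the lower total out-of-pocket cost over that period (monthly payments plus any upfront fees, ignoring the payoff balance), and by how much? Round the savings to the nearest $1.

Offer 1: monthly rate = 5.8%/12 = 0.0048333; payment = 766,750 × 0.0048333 / (1 − (1+0.0048333)^−180) = $6,387.72.
Offer 2: monthly rate = 6.9%/12 = 0.0057500; payment = 766,750 × 0.0057500 / (1 − (1+0.0057500)^−180) = $6,848.97.
Over 157 months: Offer 1 costs 157 × $6,387.72 + $23,002.50 = $1,025,874.54; Offer 2 costs 157 × $6,848.97 + $15,250.00 = $1,090,538.29.
Offer 1 is cheaper by $1,090,538.29 − $1,025,874.54 = $64,663.75.

Offer 1 by $64,664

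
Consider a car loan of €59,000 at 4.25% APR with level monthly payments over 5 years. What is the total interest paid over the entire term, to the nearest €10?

Monthly rate = 4.25%/12 = 0.0035417; payment = 59,000 × 0.0035417 / (1 − (1+0.0035417)^−60) = €1,093.24.
Total paid = 60 × €1,093.24 = €65,594.40; interest = €65,594.40 − €59,000 = €6,594.40.

€6,590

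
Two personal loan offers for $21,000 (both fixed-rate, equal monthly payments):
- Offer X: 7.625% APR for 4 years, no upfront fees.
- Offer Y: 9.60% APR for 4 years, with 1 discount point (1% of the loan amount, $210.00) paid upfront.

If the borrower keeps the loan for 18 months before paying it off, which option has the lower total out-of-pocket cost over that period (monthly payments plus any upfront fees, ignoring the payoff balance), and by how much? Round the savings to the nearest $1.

Offer X by $563

Offer X: at 7.625% the monthly rate is 0.0063542, so the payment is 21,000 × 0.0063542 / (1 − 1.0063542^−48) = $508.98.
Offer Y: at 9.60% the monthly rate is 0.0080000, so the payment is 21,000 × 0.0080000 / (1 − 1.0080000^−48) = $528.59.
Over 18 months: Offer X costs 18 × $508.98 = $9,161.64; Offer Y costs 18 × $528.59 + $210.00 = $9,724.62.
Offer X is cheaper by $9,724.62 − $9,161.64 = $562.98.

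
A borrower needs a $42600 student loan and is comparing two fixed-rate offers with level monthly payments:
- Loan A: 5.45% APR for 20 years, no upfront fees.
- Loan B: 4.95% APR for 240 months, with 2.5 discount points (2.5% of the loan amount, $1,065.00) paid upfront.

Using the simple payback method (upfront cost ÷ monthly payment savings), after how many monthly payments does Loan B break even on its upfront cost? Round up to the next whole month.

90 months

Loan A: at 5.45% the monthly rate is 0.0045417, so the payment is 42,600 × 0.0045417 / (1 − 1.0045417^−240) = $291.84.
Loan B: at 4.95% the monthly rate is 0.0041250, so the payment is 42,600 × 0.0041250 / (1 − 1.0041250^−240) = $279.97.
Monthly savings = $291.84 − $279.97 = $11.87.
Break-even = $1,065.00 / $11.87 = 89.72 → 90 months.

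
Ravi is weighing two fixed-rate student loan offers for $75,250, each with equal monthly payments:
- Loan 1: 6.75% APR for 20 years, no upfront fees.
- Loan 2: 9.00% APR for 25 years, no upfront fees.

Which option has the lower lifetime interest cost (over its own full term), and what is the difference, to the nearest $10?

Loan 1 by $52,130

Loan 1: monthly rate = 6.75%/12 = 0.0056250; payment = 75,250 × 0.0056250 / (1 − (1+0.0056250)^−240) = $572.17.
Total interest on Loan 1 = 240 × $572.17 − $75,250 = $62,070.80.
Loan 2: monthly rate = 9%/12 = 0.0075000; payment = 75,250 × 0.0075000 / (1 − (1+0.0075000)^−300) = $631.50.
Total interest on Loan 2 = 300 × $631.50 − $75,250 = $114,200.00.
Loan 1 is lower by $52,129.20.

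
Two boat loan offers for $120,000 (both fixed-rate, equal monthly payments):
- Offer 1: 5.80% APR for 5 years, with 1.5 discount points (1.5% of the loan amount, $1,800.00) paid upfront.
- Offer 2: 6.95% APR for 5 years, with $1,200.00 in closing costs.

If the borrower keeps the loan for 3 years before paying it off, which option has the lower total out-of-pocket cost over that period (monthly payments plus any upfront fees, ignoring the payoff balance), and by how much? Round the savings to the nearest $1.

Offer 1: monthly rate = 5.8%/12 = 0.0048333; payment = 120,000 × 0.0048333 / (1 − (1+0.0048333)^−60) = $2,308.79.
Offer 2: monthly rate = 6.95%/12 = 0.0057917; payment = 120,000 × 0.0057917 / (1 − (1+0.0057917)^−60) = $2,373.31.
Over 36 months: Offer 1 costs 36 × $2,308.79 + $1,800.00 = $84,916.44; Offer 2 costs 36 × $2,373.31 + $1,200.00 = $86,639.16.
Offer 1 is cheaper by $86,639.16 − $84,916.44 = $1,722.72.

Offer 1 by $1,723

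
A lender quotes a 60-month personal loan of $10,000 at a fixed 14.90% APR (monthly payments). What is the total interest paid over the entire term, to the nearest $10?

Monthly rate = 14.9%/12 = 0.0124167; payment = 10,000 × 0.0124167 / (1 − (1+0.0124167)^−60) = $237.37.
Total paid = 60 × $237.37 = $14,242.20; interest = $14,242.20 − $10,000 = $4,242.20.

$4,240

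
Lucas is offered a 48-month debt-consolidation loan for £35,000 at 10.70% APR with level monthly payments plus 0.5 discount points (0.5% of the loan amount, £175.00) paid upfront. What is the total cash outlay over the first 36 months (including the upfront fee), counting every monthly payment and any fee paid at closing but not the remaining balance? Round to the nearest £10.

£32,560

At 10.70% the monthly rate is 0.0089167, so the payment is 35,000 × 0.0089167 / (1 − 1.0089167^−48) = £899.50.
Total outlay = 36 × £899.50 + £175.00 = £32,557.00.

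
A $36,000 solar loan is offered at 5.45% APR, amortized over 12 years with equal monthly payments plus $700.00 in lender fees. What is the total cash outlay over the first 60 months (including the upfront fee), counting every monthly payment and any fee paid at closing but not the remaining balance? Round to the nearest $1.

At 5.45% the monthly rate is 0.0045417, so the payment is 36,000 × 0.0045417 / (1 − 1.0045417^−144) = $341.15.
Total outlay = 60 × $341.15 + $700.00 = $21,169.00.

$21,169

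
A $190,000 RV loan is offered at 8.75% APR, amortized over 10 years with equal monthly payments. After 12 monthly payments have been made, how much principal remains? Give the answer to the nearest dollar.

With monthly rate i = 8.75%/12 = 0.0072917, the balance after k of n payments is P · [(1+i)^n − (1+i)^k] / [(1+i)^n − 1].
(1+0.0072917)^120 = 2.39127171 and (1+0.0072917)^12 = 1.09109582, so the balance is 190,000 × (2.39127171 − 1.09109582) / (2.39127171 − 1) = $177,559.44.

$177,559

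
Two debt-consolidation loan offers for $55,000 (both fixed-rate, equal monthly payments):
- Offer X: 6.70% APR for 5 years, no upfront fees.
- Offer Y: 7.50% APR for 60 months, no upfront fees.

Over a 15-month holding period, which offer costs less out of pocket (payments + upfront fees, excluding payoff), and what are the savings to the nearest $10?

Offer X: at 6.70% the monthly rate is 0.0055833, so the payment is 55,000 × 0.0055833 / (1 − 1.0055833^−60) = $1,081.30.
Offer Y: at 7.50% the monthly rate is 0.0062500, so the payment is 55,000 × 0.0062500 / (1 − 1.0062500^−60) = $1,102.09.
Over 15 months: Offer X costs 15 × $1,081.30 = $16,219.50; Offer Y costs 15 × $1,102.09 = $16,531.35.
Offer X is cheaper by $16,531.35 − $16,219.50 = $311.85.

Offer X by $310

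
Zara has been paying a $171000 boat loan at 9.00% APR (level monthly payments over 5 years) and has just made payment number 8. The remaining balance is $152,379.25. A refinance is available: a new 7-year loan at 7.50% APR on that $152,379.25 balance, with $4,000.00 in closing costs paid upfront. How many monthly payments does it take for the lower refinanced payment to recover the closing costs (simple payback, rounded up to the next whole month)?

4 months

Current payment = 171,000 × 9%/12 / (1 − (1+0.0075000)^−60) = $3,549.68.
Refinanced payment = 152,379.25 × 0.0062500 / (1 − (1+0.0062500)^−84) = $2,337.23.
Monthly savings = $3,549.68 − $2,337.23 = $1,212.45.
Break-even = $4,000.00 / $1,212.45 = 3.30 → 4 months.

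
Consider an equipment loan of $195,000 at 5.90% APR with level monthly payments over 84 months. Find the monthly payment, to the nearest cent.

$2,839.33

Monthly rate = 5.9%/12 = 0.0049167; payment = 195,000 × 0.0049167 / (1 − (1+0.0049167)^−84) = $2,839.33.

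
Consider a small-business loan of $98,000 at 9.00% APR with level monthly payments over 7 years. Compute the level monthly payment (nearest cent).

Monthly rate = 9%/12 = 0.0075000; payment = 98,000 × 0.0075000 / (1 − (1+0.0075000)^−84) = $1,576.73.

$1,576.73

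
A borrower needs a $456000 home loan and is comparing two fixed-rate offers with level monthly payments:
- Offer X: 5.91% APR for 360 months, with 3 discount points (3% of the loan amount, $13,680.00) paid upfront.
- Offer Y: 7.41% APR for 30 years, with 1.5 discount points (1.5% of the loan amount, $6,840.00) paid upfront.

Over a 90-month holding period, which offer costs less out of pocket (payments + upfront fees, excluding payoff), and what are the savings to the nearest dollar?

Offer X by $33,907

Offer X: monthly rate = 5.91%/12 = 0.0049250; payment = 456,000 × 0.0049250 / (1 − (1+0.0049250)^−360) = $2,707.62.
Offer Y: at 7.41% the monthly rate is 0.0061750, so the payment is 456,000 × 0.0061750 / (1 − 1.0061750^−360) = $3,160.36.
Over 90 months: Offer X costs 90 × $2,707.62 + $13,680.00 = $257,365.80; Offer Y costs 90 × $3,160.36 + $6,840.00 = $291,272.40.
Offer X is cheaper by $291,272.40 − $257,365.80 = $33,906.60.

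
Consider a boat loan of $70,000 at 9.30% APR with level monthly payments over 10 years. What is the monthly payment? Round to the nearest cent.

$898.14

At 9.30% the monthly rate is 0.0077500, so the payment is 70,000 × 0.0077500 / (1 − 1.0077500^−120) = $898.14.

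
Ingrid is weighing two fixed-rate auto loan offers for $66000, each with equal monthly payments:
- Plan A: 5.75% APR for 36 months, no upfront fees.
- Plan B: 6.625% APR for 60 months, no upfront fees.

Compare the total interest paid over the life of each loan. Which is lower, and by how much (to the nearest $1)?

Plan A: monthly rate = 5.75%/12 = 0.0047917; payment = 66,000 × 0.0047917 / (1 − (1+0.0047917)^−36) = $2,000.38.
Total interest on Plan A = 36 × $2,000.38 − $66,000 = $6,013.68.
Plan B: monthly rate = 6.625%/12 = 0.0055208; payment = 66,000 × 0.0055208 / (1 − (1+0.0055208)^−60) = $1,295.23.
Total interest on Plan B = 60 × $1,295.23 − $66,000 = $11,713.80.
Plan A is lower by $5,700.12.

Plan A by $5,700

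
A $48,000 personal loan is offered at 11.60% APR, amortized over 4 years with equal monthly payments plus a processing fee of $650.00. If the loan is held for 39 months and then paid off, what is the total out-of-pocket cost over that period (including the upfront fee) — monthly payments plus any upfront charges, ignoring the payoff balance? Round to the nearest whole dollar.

$49,580

Monthly rate = 11.6%/12 = 0.0096667; payment = 48,000 × 0.0096667 / (1 − (1+0.0096667)^−48) = $1,254.62.
Total outlay = 39 × $1,254.62 + $650.00 = $49,580.18.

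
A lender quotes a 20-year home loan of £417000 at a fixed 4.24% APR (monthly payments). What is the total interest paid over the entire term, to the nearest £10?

At 4.24% the monthly rate is 0.0035333, so the payment is 417,000 × 0.0035333 / (1 − 1.0035333^−240) = £2,579.98.
Total paid = 240 × £2,579.98 = £619,195.20; interest = £619,195.20 − £417,000 = £202,195.20.

£202,200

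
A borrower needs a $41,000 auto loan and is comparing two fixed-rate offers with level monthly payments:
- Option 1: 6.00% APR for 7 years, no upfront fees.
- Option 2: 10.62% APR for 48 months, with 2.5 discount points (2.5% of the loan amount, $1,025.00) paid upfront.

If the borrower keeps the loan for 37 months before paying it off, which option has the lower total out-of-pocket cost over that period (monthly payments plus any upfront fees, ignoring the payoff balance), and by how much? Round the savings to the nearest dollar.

Option 1 by $17,792

Option 1: monthly rate = 6%/12 = 0.0050000; payment = 41,000 × 0.0050000 / (1 − (1+0.0050000)^−84) = $598.95.
Option 2: monthly rate = 10.62%/12 = 0.0088500; payment = 41,000 × 0.0088500 / (1 − (1+0.0088500)^−48) = $1,052.12.
Over 37 months: Option 1 costs 37 × $598.95 = $22,161.15; Option 2 costs 37 × $1,052.12 + $1,025.00 = $39,953.44.
Option 1 is cheaper by $39,953.44 − $22,161.15 = $17,792.29.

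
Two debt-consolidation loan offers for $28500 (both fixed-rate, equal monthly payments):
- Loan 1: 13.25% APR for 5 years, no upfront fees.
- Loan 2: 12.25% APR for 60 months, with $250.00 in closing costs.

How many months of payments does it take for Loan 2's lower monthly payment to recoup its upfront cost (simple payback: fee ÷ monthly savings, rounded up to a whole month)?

18 months

Loan 1: at 13.25% the monthly rate is 0.0110417, so the payment is 28,500 × 0.0110417 / (1 − 1.0110417^−60) = $652.12.
Loan 2: monthly rate = 12.25%/12 = 0.0102083; payment = 28,500 × 0.0102083 / (1 − (1+0.0102083)^−60) = $637.57.
Monthly savings = $652.12 − $637.57 = $14.55.
Break-even = $250.00 / $14.55 = 17.18 → 18 months.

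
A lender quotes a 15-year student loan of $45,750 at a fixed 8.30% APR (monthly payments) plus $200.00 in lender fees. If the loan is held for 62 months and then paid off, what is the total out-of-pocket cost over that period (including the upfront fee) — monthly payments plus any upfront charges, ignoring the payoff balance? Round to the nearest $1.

$27,801

At 8.30% the monthly rate is 0.0069167, so the payment is 45,750 × 0.0069167 / (1 − 1.0069167^−180) = $445.17.
Total outlay = 62 × $445.17 + $200.00 = $27,800.54.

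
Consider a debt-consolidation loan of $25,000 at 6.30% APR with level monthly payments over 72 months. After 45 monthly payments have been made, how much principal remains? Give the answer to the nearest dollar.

$10,494

With monthly rate i = 6.3%/12 = 0.0052500, the balance after k of n payments is P · [(1+i)^n − (1+i)^k] / [(1+i)^n − 1].
(1+0.0052500)^72 = 1.45792065 and (1+0.0052500)^45 = 1.26570845, so the balance is 25,000 × (1.45792065 − 1.26570845) / (1.45792065 − 1) = $10,493.75.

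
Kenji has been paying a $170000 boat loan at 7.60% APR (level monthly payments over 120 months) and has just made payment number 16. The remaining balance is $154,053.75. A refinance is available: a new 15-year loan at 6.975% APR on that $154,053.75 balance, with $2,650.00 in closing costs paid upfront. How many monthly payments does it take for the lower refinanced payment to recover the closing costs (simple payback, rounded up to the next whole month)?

Current payment = 170,000 × 7.6%/12 / (1 − (1+0.0063333)^−120) = $2,026.81.
Refinanced payment = 154,053.75 × 0.0058125 / (1 − (1+0.0058125)^−180) = $1,382.53.
Monthly savings = $2,026.81 − $1,382.53 = $644.28.
Break-even = $2,650.00 / $644.28 = 4.11 → 5 months.

5 months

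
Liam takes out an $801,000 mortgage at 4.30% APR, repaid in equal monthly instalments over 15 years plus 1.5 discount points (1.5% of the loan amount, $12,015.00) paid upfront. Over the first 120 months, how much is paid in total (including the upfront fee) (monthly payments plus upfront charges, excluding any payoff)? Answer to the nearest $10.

$737,540

Monthly rate = 4.3%/12 = 0.0035833; payment = 801,000 × 0.0035833 / (1 − (1+0.0035833)^−180) = $6,046.04.
Total outlay = 120 × $6,046.04 + $12,015.00 = $737,539.80.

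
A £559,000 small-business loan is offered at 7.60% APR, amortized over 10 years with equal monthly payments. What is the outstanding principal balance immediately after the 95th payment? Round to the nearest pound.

£153,646

With monthly rate i = 7.6%/12 = 0.0063333, the balance after k of n payments is P · [(1+i)^n − (1+i)^k] / [(1+i)^n − 1].
(1+0.0063333)^120 = 2.13315786 and (1+0.0063333)^95 = 1.82169866, so the balance is 559,000 × (2.13315786 − 1.82169866) / (2.13315786 − 1) = £153,646.46.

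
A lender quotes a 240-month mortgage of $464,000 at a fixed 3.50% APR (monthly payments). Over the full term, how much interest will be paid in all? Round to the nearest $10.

Monthly rate = 3.5%/12 = 0.0029167; payment = 464,000 × 0.0029167 / (1 − (1+0.0029167)^−240) = $2,691.01.
Total paid = 240 × $2,691.01 = $645,842.40; interest = $645,842.40 − $464,000 = $181,842.40.

$181,840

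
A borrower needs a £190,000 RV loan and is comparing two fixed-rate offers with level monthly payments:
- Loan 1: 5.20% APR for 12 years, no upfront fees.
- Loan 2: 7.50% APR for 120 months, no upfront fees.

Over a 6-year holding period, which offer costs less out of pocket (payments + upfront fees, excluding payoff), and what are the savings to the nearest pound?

Loan 1 by £34,482

Loan 1: monthly rate = 5.2%/12 = 0.0043333; payment = 190,000 × 0.0043333 / (1 − (1+0.0043333)^−144) = £1,776.42.
Loan 2: monthly rate = 7.5%/12 = 0.0062500; payment = 190,000 × 0.0062500 / (1 − (1+0.0062500)^−120) = £2,255.33.
Over 72 months: Loan 1 costs 72 × £1,776.42 = £127,902.24; Loan 2 costs 72 × £2,255.33 = £162,383.76.
Loan 1 is cheaper by £162,383.76 − £127,902.24 = £34,481.52.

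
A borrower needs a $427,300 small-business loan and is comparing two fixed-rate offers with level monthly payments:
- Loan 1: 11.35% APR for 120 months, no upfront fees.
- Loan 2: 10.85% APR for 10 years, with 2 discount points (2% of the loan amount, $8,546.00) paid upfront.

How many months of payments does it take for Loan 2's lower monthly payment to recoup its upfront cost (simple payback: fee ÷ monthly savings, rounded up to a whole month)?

Loan 1: monthly rate = 11.35%/12 = 0.0094583; payment = 427,300 × 0.0094583 / (1 − (1+0.0094583)^−120) = $5,971.03.
Loan 2: monthly rate = 10.85%/12 = 0.0090417; payment = 427,300 × 0.0090417 / (1 − (1+0.0090417)^−120) = $5,849.84.
Monthly savings = $5,971.03 − $5,849.84 = $121.19.
Break-even = $8,546.00 / $121.19 = 70.52 → 71 months.

71 months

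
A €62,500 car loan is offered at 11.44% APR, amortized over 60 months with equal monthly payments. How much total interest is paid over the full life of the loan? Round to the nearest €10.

€19,860

At 11.44% the monthly rate is 0.0095333, so the payment is 62,500 × 0.0095333 / (1 − 1.0095333^−60) = €1,372.66.
Total paid = 60 × €1,372.66 = €82,359.60; interest = €82,359.60 − €62,500 = €19,859.60.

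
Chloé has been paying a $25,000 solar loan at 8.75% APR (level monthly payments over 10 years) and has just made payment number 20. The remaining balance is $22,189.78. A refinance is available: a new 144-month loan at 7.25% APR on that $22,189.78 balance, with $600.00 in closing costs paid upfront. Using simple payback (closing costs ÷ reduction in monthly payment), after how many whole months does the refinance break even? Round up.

8 months

Current payment = 25,000 × 8.75%/12 / (1 − (1+0.0072917)^−120) = $313.32.
Refinanced payment = 22,189.78 × 0.0060417 / (1 − (1+0.0060417)^−144) = $231.16.
Monthly savings = $313.32 − $231.16 = $82.16.
Break-even = $600.00 / $82.16 = 7.30 → 8 months.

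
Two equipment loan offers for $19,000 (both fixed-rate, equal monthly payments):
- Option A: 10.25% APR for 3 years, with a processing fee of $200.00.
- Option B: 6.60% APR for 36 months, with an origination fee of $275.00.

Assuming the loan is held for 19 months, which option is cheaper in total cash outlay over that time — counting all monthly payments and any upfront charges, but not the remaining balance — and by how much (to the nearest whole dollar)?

Option A: monthly rate = 10.25%/12 = 0.0085417; payment = 19,000 × 0.0085417 / (1 − (1+0.0085417)^−36) = $615.31.
Option B: monthly rate = 6.6%/12 = 0.0055000; payment = 19,000 × 0.0055000 / (1 − (1+0.0055000)^−36) = $583.20.
Over 19 months: Option A costs 19 × $615.31 + $200.00 = $11,890.89; Option B costs 19 × $583.20 + $275.00 = $11,355.80.
Option B is cheaper by $11,890.89 − $11,355.80 = $535.09.

Option B by $535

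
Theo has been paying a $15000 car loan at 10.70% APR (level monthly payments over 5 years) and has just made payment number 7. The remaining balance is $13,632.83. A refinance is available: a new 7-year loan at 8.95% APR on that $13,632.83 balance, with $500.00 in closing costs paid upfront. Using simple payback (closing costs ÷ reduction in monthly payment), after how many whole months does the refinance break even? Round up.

5 months

Current payment = 15,000 × 10.7%/12 / (1 − (1+0.0089167)^−60) = $323.90.
Refinanced payment = 13,632.83 × 0.0074583 / (1 − (1+0.0074583)^−84) = $218.99.
Monthly savings = $323.90 − $218.99 = $104.91.
Break-even = $500.00 / $104.91 = 4.77 → 5 months.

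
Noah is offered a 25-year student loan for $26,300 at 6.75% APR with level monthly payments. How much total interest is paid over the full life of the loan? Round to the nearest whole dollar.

$28,213

At 6.75% the monthly rate is 0.0056250, so the payment is 26,300 × 0.0056250 / (1 − 1.0056250^−300) = $181.71.
Total paid = 300 × $181.71 = $54,513.00; interest = $54,513.00 − $26,300 = $28,213.00.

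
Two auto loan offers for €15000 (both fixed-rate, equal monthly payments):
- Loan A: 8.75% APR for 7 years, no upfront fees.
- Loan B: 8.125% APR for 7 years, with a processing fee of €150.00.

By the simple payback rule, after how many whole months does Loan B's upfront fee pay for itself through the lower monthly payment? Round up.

Loan A: at 8.75% the monthly rate is 0.0072917, so the payment is 15,000 × 0.0072917 / (1 − 1.0072917^−84) = €239.44.
Loan B: monthly rate = 8.125%/12 = 0.0067708; payment = 15,000 × 0.0067708 / (1 − (1+0.0067708)^−84) = €234.73.
Monthly savings = €239.44 − €234.73 = €4.71.
Break-even = €150.00 / €4.71 = 31.85 → 32 months.

32 months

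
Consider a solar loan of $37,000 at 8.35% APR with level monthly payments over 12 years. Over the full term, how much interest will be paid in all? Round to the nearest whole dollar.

$21,700

At 8.35% the monthly rate is 0.0069583, so the payment is 37,000 × 0.0069583 / (1 − 1.0069583^−144) = $407.64.
Total paid = 144 × $407.64 = $58,700.16; interest = $58,700.16 − $37,000 = $21,700.16.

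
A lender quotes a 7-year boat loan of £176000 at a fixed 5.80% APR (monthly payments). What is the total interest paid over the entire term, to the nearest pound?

£38,558

Monthly rate = 5.8%/12 = 0.0048333; payment = 176,000 × 0.0048333 / (1 − (1+0.0048333)^−84) = £2,554.26.
Total paid = 84 × £2,554.26 = £214,557.84; interest = £214,557.84 − £176,000 = £38,557.84.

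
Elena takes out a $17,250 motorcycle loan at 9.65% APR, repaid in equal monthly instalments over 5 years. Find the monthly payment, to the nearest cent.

At 9.65% the monthly rate is 0.0080417, so the payment is 17,250 × 0.0080417 / (1 − 1.0080417^−60) = $363.55.

$363.55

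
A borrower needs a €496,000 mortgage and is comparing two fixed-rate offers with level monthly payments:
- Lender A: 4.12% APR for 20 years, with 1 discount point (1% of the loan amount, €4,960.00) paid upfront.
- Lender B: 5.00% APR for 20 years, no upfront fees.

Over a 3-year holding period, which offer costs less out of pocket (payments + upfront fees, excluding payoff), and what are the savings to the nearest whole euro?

Lender A by €3,545

Lender A: monthly rate = 4.12%/12 = 0.0034333; payment = 496,000 × 0.0034333 / (1 − (1+0.0034333)^−240) = €3,037.12.
Lender B: at 5.00% the monthly rate is 0.0041667, so the payment is 496,000 × 0.0041667 / (1 − 1.0041667^−240) = €3,273.38.
Over 36 months: Lender A costs 36 × €3,037.12 + €4,960.00 = €114,296.32; Lender B costs 36 × €3,273.38 = €117,841.68.
Lender A is cheaper by €117,841.68 − €114,296.32 = €3,545.36.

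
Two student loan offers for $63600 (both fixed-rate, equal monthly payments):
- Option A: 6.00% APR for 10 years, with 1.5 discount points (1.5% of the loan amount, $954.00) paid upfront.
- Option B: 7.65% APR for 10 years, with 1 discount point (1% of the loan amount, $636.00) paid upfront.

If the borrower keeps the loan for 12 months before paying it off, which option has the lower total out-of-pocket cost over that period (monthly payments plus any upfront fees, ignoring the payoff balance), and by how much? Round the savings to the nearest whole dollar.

Option A: monthly rate = 6%/12 = 0.0050000; payment = 63,600 × 0.0050000 / (1 − (1+0.0050000)^−120) = $706.09.
Option B: at 7.65% the monthly rate is 0.0063750, so the payment is 63,600 × 0.0063750 / (1 − 1.0063750^−120) = $759.93.
Over 12 months: Option A costs 12 × $706.09 + $954.00 = $9,427.08; Option B costs 12 × $759.93 + $636.00 = $9,755.16.
Option A is cheaper by $9,755.16 − $9,427.08 = $328.08.

Option A by $328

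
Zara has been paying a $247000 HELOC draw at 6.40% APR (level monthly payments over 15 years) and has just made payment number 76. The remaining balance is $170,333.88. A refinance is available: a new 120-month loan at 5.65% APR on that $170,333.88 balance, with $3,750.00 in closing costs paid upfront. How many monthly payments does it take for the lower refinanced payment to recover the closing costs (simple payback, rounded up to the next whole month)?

14 months

Current payment = 247,000 × 6.4%/12 / (1 − (1+0.0053333)^−180) = $2,138.08.
Refinanced payment = 170,333.88 × 0.0047083 / (1 − (1+0.0047083)^−120) = $1,861.26.
Monthly savings = $2,138.08 − $1,861.26 = $276.82.
Break-even = $3,750.00 / $276.82 = 13.55 → 14 months.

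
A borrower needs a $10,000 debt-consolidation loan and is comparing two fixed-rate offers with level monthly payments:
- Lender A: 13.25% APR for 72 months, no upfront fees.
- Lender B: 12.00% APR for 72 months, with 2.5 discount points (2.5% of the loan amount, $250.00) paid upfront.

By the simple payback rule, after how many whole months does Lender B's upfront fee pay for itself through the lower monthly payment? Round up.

Lender A: monthly rate = 13.25%/12 = 0.0110417; payment = 10,000 × 0.0110417 / (1 − (1+0.0110417)^−72) = $202.06.
Lender B: at 12.00% the monthly rate is 0.0100000, so the payment is 10,000 × 0.0100000 / (1 − 1.0100000^−72) = $195.50.
Monthly savings = $202.06 − $195.50 = $6.56.
Break-even = $250.00 / $6.56 = 38.11 → 39 months.

39 months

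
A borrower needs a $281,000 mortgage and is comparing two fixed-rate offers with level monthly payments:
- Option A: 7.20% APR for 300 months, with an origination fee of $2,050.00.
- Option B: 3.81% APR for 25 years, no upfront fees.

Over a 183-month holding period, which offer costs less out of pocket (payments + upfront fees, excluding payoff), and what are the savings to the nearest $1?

Option B by $106,020

Option A: monthly rate = 7.2%/12 = 0.0060000; payment = 281,000 × 0.0060000 / (1 − (1+0.0060000)^−300) = $2,022.04.
Option B: monthly rate = 3.81%/12 = 0.0031750; payment = 281,000 × 0.0031750 / (1 − (1+0.0031750)^−300) = $1,453.90.
Over 183 months: Option A costs 183 × $2,022.04 + $2,050.00 = $372,083.32; Option B costs 183 × $1,453.90 = $266,063.70.
Option B is cheaper by $372,083.32 − $266,063.70 = $106,019.62.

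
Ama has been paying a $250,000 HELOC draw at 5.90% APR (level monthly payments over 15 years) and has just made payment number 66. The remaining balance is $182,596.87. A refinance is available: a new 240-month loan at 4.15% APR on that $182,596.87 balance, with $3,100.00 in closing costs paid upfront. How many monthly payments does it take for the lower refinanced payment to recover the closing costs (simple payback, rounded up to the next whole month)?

4 months

Current payment = 250,000 × 5.9%/12 / (1 − (1+0.0049167)^−180) = $2,096.16.
Refinanced payment = 182,596.87 × 0.0034583 / (1 − (1+0.0034583)^−240) = $1,120.99.
Monthly savings = $2,096.16 − $1,120.99 = $975.17.
Break-even = $3,100.00 / $975.17 = 3.18 → 4 months.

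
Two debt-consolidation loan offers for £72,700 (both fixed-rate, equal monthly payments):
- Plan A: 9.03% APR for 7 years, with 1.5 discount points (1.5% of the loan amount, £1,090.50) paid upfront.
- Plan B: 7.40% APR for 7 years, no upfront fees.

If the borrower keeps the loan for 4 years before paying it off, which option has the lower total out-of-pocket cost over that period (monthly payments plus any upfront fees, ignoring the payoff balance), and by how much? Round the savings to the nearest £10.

Plan B by £3,940

Plan A: monthly rate = 9.03%/12 = 0.0075250; payment = 72,700 × 0.0075250 / (1 − (1+0.0075250)^−84) = £1,170.78.
Plan B: at 7.40% the monthly rate is 0.0061667, so the payment is 72,700 × 0.0061667 / (1 − 1.0061667^−84) = £1,111.51.
Over 48 months: Plan A costs 48 × £1,170.78 + £1,090.50 = £57,287.94; Plan B costs 48 × £1,111.51 = £53,352.48.
Plan B is cheaper by £57,287.94 − £53,352.48 = £3,935.46.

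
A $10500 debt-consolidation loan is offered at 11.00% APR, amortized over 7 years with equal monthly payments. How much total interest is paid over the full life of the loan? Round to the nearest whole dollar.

At 11.00% the monthly rate is 0.0091667, so the payment is 10,500 × 0.0091667 / (1 − 1.0091667^−84) = $179.79.
Total paid = 84 × $179.79 = $15,102.36; interest = $15,102.36 − $10,500 = $4,602.36.

$4,602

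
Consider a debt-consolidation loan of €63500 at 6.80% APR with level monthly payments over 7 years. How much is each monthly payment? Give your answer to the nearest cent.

Monthly rate = 6.8%/12 = 0.0056667; payment = 63,500 × 0.0056667 / (1 − (1+0.0056667)^−84) = €952.19.

€952.19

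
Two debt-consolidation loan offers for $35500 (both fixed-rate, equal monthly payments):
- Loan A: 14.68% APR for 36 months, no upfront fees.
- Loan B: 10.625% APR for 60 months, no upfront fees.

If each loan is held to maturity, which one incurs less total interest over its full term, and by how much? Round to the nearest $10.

Loan A: monthly rate = 14.68%/12 = 0.0122333; payment = 35,500 × 0.0122333 / (1 − (1+0.0122333)^−36) = $1,225.06.
Total interest on Loan A = 36 × $1,225.06 − $35,500 = $8,602.16.
Loan B: monthly rate = 10.625%/12 = 0.0088542; payment = 35,500 × 0.0088542 / (1 − (1+0.0088542)^−60) = $765.23.
Total interest on Loan B = 60 × $765.23 − $35,500 = $10,413.80.
Loan A is lower by $1,811.64.

Loan A by $1,810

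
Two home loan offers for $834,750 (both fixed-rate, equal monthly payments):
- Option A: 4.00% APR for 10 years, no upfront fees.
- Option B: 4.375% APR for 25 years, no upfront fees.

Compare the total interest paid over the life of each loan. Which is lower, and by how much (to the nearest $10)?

Option A by $360,060

Option A: monthly rate = 4%/12 = 0.0033333; payment = 834,750 × 0.0033333 / (1 − (1+0.0033333)^−120) = $8,451.44.
Total interest on Option A = 120 × $8,451.44 − $834,750 = $179,422.80.
Option B: monthly rate = 4.375%/12 = 0.0036458; payment = 834,750 × 0.0036458 / (1 − (1+0.0036458)^−300) = $4,580.79.
Total interest on Option B = 300 × $4,580.79 − $834,750 = $539,487.00.
Option A is lower by $360,064.20.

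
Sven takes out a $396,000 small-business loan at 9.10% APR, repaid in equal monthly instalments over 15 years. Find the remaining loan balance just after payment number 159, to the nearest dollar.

With monthly rate i = 9.1%/12 = 0.0075833, the balance after k of n payments is P · [(1+i)^n − (1+i)^k] / [(1+i)^n − 1].
(1+0.0075833)^180 = 3.89561045 and (1+0.0075833)^159 = 3.32410738, so the balance is 396,000 × (3.89561045 − 3.32410738) / (3.89561045 − 1) = $78,158.03.

$78,158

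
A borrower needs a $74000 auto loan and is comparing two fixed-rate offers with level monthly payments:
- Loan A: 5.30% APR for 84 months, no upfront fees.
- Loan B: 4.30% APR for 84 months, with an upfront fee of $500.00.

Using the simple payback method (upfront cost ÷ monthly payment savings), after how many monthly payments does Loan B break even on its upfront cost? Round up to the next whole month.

15 months

Loan A: at 5.30% the monthly rate is 0.0044167, so the payment is 74,000 × 0.0044167 / (1 − 1.0044167^−84) = $1,056.37.
Loan B: monthly rate = 4.3%/12 = 0.0035833; payment = 74,000 × 0.0035833 / (1 − (1+0.0035833)^−84) = $1,021.74.
Monthly savings = $1,056.37 − $1,021.74 = $34.63.
Break-even = $500.00 / $34.63 = 14.44 → 15 months.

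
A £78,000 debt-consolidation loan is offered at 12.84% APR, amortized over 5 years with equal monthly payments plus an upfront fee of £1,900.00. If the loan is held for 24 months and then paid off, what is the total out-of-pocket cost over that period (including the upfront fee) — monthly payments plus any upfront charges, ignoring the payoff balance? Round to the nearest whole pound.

At 12.84% the monthly rate is 0.0107000, so the payment is 78,000 × 0.0107000 / (1 − 1.0107000^−60) = £1,768.36.
Total outlay = 24 × £1,768.36 + £1,900.00 = £44,340.64.

£44,341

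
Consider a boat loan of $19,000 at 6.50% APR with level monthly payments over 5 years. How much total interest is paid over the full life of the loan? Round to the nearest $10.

Monthly rate = 6.5%/12 = 0.0054167; payment = 19,000 × 0.0054167 / (1 − (1+0.0054167)^−60) = $371.76.
Total paid = 60 × $371.76 = $22,305.60; interest = $22,305.60 − $19,000 = $3,305.60.

$3,310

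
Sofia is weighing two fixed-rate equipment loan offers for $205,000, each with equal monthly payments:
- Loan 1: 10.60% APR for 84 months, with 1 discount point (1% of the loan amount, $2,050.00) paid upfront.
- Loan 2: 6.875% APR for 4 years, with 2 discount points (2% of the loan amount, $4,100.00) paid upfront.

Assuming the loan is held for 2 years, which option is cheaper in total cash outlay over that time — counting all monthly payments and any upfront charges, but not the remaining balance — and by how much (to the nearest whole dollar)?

Loan 1 by $36,369

Loan 1: monthly rate = 10.6%/12 = 0.0088333; payment = 205,000 × 0.0088333 / (1 − (1+0.0088333)^−84) = $3,467.13.
Loan 2: monthly rate = 6.875%/12 = 0.0057292; payment = 205,000 × 0.0057292 / (1 − (1+0.0057292)^−48) = $4,897.10.
Over 24 months: Loan 1 costs 24 × $3,467.13 + $2,050.00 = $85,261.12; Loan 2 costs 24 × $4,897.10 + $4,100.00 = $121,630.40.
Loan 1 is cheaper by $121,630.40 − $85,261.12 = $36,369.28.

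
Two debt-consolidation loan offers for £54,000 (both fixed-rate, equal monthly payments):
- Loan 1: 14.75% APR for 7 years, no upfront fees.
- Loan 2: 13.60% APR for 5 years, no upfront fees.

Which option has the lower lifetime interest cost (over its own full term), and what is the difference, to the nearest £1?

Loan 1: monthly rate = 14.75%/12 = 0.0122917; payment = 54,000 × 0.0122917 / (1 − (1+0.0122917)^−84) = £1,034.47.
Total interest on Loan 1 = 84 × £1,034.47 − £54,000 = £32,895.48.
Loan 2: at 13.60% the monthly rate is 0.0113333, so the payment is 54,000 × 0.0113333 / (1 − 1.0113333^−60) = £1,245.32.
Total interest on Loan 2 = 60 × £1,245.32 − £54,000 = £20,719.20.
Loan 2 is lower by £12,176.28.

Loan 2 by £12,176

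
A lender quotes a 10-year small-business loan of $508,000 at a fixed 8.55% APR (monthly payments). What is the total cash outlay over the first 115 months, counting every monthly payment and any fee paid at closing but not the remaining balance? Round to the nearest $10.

$725,890

At 8.55% the monthly rate is 0.0071250, so the payment is 508,000 × 0.0071250 / (1 − 1.0071250^−120) = $6,312.07.
Total outlay = 115 × $6,312.07 = $725,888.05.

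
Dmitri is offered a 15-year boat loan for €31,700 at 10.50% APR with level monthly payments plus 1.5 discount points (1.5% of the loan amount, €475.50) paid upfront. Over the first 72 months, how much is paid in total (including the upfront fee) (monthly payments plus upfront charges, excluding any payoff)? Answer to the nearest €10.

€25,710

Monthly rate = 10.5%/12 = 0.0087500; payment = 31,700 × 0.0087500 / (1 − (1+0.0087500)^−180) = €350.41.
Total outlay = 72 × €350.41 + €475.50 = €25,705.02.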